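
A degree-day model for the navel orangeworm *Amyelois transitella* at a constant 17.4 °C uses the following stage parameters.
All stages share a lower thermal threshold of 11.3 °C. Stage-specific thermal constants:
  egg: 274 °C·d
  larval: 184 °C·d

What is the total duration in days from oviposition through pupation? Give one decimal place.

75.1 days

Daily accumulation at 17.4 °C = 17.4 − 11.3 = 6.1 DD/day.
Total K = 274 + 184 = 458 DD.
Total duration = 458 / 6.1 = 75.082 ≈ 75.1 days.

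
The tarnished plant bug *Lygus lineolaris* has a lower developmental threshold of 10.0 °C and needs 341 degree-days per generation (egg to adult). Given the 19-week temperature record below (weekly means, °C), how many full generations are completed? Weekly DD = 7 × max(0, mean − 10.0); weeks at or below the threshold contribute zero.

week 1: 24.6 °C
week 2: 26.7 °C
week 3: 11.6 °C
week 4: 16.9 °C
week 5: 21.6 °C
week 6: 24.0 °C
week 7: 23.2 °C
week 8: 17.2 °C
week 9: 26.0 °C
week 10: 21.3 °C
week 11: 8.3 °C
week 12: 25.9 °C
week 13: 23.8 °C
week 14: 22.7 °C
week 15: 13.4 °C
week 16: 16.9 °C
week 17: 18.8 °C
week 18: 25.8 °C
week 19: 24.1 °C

4 generations

Weekly DD (7 × max(0, T̄ − 10.0)): 102.2, 116.9, 11.2, 48.3, 81.2, 98.0, 92.4, 50.4, 112.0, 79.1, 0.0, 111.3, 96.6, 88.9, 23.8, 48.3, 61.6, 110.6, 98.7.
Season total = 1431.5 DD.
Complete generations = ⌊1431.5 / 341⌋ = 4.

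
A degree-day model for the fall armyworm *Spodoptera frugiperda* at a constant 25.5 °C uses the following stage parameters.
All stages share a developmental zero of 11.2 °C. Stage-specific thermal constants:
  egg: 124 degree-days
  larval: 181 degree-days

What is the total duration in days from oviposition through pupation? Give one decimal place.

21.3 days

Daily accumulation at 25.5 °C = 25.5 − 11.2 = 14.3 DD/day.
Total K = 124 + 181 = 305 DD.
Total duration = 305 / 14.3 = 21.329 ≈ 21.3 days.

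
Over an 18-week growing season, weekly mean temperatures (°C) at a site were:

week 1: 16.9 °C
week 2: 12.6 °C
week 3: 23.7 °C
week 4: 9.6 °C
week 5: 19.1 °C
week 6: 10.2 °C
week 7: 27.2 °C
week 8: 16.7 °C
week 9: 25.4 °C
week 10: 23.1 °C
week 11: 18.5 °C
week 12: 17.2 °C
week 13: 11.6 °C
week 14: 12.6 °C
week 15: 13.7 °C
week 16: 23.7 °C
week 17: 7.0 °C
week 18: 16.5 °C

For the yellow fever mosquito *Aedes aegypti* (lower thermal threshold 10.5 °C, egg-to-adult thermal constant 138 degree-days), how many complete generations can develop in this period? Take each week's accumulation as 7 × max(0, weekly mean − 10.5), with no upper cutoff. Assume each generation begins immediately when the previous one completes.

Weekly DD (7 × max(0, T̄ − 10.5)): 44.8, 14.7, 92.4, 0.0, 60.2, 0.0, 116.9, 43.4, 104.3, 88.2, 56.0, 46.9, 7.7, 14.7, 22.4, 92.4, 0.0, 42.0.
Season total = 847.0 DD.
Complete generations = ⌊847.0 / 138⌋ = 6.

6 generations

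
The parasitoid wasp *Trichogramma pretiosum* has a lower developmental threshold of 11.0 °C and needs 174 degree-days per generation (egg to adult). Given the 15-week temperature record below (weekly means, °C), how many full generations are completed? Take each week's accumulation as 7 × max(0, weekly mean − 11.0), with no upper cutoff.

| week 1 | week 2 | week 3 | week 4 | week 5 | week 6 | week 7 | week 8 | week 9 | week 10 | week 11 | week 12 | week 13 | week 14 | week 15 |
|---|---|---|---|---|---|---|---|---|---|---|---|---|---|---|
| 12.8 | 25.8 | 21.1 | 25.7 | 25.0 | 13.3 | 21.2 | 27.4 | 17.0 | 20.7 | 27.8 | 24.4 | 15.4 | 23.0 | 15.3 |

Weekly DD (7 × max(0, T̄ − 11.0)): 12.6, 103.6, 70.7, 102.9, 98.0, 16.1, 71.4, 114.8, 42.0, 67.9, 117.6, 93.8, 30.8, 84.0, 30.1.
Season total = 1056.3 DD.
Complete generations = ⌊1056.3 / 174⌋ = 6.

6 generations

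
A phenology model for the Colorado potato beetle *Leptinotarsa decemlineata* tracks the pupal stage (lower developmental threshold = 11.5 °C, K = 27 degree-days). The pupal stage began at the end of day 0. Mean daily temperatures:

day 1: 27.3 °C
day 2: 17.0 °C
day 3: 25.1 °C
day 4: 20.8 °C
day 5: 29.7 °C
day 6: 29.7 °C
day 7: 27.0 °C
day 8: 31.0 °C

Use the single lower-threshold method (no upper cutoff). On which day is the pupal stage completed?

day 3

Daily DD above 11.5 °C: 15.8, 5.5, 13.6, 9.3, 18.2, 18.2, 15.5, 19.5.
Cumulative: 15.8, 21.3, 34.9, 44.2, 62.4, 80.6, 96.1, 115.6.
The total first reaches 27 DD on day 3.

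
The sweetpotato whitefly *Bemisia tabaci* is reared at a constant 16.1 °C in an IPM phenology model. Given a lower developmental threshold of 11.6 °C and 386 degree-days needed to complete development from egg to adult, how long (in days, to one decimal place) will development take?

85.8 days

Daily accumulation = 16.1 − 11.6 = 4.5 DD/day.
Duration = 386 / 4.5 = 85.778 ≈ 85.8 days.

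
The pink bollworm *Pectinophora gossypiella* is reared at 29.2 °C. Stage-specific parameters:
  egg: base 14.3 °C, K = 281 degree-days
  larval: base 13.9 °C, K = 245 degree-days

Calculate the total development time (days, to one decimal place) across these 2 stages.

egg: 281 / (29.2 − 14.3) = 281 / 14.9 = 18.859 d.
larval: 245 / (29.2 − 13.9) = 245 / 15.3 = 16.013 d.
Sum = 34.872 ≈ 34.9 days.

34.9 days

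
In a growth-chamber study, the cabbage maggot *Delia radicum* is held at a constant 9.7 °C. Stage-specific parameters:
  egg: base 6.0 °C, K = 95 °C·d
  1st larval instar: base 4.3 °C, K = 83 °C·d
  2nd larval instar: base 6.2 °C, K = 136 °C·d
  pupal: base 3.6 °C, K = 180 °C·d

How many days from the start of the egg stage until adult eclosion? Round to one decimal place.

egg: 95 / (9.7 − 6.0) = 95 / 3.7 = 25.676 d.
1st larval instar: 83 / (9.7 − 4.3) = 83 / 5.4 = 15.370 d.
2nd larval instar: 136 / (9.7 − 6.2) = 136 / 3.5 = 38.857 d.
pupal: 180 / (9.7 − 3.6) = 180 / 6.1 = 29.508 d.
Sum = 109.411 ≈ 109.4 days.

109.4 days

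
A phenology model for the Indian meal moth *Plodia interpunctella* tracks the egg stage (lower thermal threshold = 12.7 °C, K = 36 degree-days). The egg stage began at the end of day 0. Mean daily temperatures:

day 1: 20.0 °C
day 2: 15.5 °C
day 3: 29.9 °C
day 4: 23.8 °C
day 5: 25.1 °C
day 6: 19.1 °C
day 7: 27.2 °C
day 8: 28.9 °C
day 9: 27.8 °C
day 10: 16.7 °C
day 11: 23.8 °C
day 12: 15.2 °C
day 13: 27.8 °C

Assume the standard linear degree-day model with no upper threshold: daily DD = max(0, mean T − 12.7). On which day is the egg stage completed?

Daily DD above 12.7 °C: 7.3, 2.8, 17.2, 11.1, 12.4, 6.4, 14.5, 16.2, 15.1, 4.0, 11.1, 2.5, 15.1.
Cumulative: 7.3, 10.1, 27.3, 38.4, 50.8, 57.2, 71.7, 87.9, 103.0, 107.0, 118.1, 120.6, 135.7.
The total first reaches 36 DD on day 4.

day 4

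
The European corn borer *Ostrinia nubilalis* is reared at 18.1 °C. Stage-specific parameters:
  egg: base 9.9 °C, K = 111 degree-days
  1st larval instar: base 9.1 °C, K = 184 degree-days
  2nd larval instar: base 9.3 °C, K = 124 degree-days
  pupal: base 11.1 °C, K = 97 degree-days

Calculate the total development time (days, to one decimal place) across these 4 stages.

egg: 111 / (18.1 − 9.9) = 111 / 8.2 = 13.537 d.
1st larval instar: 184 / (18.1 − 9.1) = 184 / 9.0 = 20.444 d.
2nd larval instar: 124 / (18.1 − 9.3) = 124 / 8.8 = 14.091 d.
pupal: 97 / (18.1 − 11.1) = 97 / 7.0 = 13.857 d.
Sum = 61.929 ≈ 61.9 days.

61.9 days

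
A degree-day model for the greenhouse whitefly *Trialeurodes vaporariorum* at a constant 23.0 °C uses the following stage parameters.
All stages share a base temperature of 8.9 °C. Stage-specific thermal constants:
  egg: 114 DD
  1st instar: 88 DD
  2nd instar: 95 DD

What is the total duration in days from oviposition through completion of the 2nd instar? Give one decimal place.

Daily accumulation at 23.0 °C = 23.0 − 8.9 = 14.1 DD/day.
Total K = 114 + 88 + 95 = 297 DD.
Total duration = 297 / 14.1 = 21.064 ≈ 21.1 days.

21.1 days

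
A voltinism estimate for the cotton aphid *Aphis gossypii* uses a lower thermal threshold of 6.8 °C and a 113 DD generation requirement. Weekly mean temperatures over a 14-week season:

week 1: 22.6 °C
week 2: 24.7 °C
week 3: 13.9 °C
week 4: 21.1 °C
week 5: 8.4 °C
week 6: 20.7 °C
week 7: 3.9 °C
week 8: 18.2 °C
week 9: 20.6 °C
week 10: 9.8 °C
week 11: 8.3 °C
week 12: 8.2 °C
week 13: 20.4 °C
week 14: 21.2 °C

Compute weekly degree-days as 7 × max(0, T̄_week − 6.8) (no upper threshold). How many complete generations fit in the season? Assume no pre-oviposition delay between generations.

Weekly DD (7 × max(0, T̄ − 6.8)): 110.6, 125.3, 49.7, 100.1, 11.2, 97.3, 0.0, 79.8, 96.6, 21.0, 10.5, 9.8, 95.2, 100.8.
Season total = 907.9 DD.
Complete generations = ⌊907.9 / 113⌋ = 8.

8 generations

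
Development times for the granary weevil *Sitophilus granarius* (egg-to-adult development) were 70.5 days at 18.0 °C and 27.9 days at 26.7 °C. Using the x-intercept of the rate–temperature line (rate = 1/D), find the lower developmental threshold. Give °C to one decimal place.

12.3 °C

Equal thermal constants: D₁(T₁ − T_b) = D₂(T₂ − T_b).
70.5·(18.0 − T_b) = 27.9·(26.7 − T_b)
T_b = (70.5·18.0 − 27.9·26.7) / (70.5 − 27.9) = 524.07 / 42.6 = 12.302 °C ≈ 12.3 °C.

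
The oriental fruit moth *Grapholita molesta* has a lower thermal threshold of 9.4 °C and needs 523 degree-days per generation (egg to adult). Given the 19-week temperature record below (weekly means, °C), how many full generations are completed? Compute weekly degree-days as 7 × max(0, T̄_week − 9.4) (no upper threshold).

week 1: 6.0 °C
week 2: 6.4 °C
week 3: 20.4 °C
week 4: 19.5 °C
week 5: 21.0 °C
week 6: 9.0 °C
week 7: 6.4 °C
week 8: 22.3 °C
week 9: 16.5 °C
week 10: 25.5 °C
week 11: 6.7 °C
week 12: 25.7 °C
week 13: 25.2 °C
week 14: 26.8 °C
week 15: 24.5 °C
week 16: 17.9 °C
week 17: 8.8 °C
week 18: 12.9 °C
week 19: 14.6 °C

Weekly DD (7 × max(0, T̄ − 9.4)): 0.0, 0.0, 77.0, 70.7, 81.2, 0.0, 0.0, 90.3, 49.7, 112.7, 0.0, 114.1, 110.6, 121.8, 105.7, 59.5, 0.0, 24.5, 36.4.
Season total = 1054.2 DD.
Complete generations = ⌊1054.2 / 523⌋ = 2.

2 generations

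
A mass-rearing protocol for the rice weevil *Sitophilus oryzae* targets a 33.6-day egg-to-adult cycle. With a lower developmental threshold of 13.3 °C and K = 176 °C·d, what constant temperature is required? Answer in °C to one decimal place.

Required daily accumulation = 176 / 33.6 = 5.238 DD/day.
T = T_base + 5.238 = 13.3 + 5.238 = 18.538 ≈ 18.5 °C.

18.5 °C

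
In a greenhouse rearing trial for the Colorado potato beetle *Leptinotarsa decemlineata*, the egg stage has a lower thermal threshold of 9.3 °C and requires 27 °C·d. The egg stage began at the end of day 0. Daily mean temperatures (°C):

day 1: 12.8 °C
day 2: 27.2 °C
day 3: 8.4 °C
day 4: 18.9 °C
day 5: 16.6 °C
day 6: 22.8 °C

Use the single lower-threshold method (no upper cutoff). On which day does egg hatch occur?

day 4

Daily DD above 9.3 °C: 3.5, 17.9, 0.0, 9.6, 7.3, 13.5.
Cumulative: 3.5, 21.4, 21.4, 31.0, 38.3, 51.8.
The total first reaches 27 DD on day 4.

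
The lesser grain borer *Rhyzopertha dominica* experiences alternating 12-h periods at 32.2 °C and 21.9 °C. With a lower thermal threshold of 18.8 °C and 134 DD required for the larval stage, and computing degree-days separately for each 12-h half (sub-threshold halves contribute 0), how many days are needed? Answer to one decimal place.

Day half: max(0, 32.2 − 18.8) × 0.5 = 13.4 × 0.5 = 6.70 DD.
Night half: max(0, 21.9 − 18.8) × 0.5 = 3.1 × 0.5 = 1.55 DD.
Per 24 h: 8.25 DD/day.
Duration = 134 / 8.25 = 16.242 ≈ 16.2 days.

16.2 days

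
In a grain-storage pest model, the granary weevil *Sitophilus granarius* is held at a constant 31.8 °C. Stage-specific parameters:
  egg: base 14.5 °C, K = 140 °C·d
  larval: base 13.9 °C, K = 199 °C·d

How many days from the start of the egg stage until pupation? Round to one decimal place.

19.2 days

egg: 140 / (31.8 − 14.5) = 140 / 17.3 = 8.092 d.
larval: 199 / (31.8 − 13.9) = 199 / 17.9 = 11.117 d.
Sum = 19.210 ≈ 19.2 days.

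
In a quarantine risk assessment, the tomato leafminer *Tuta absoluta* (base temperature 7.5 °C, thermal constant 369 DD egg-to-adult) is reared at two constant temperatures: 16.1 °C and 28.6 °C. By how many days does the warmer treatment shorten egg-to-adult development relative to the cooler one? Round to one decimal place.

At 16.1 °C: 369 / (16.1 − 7.5) = 369 / 8.6 = 42.907 d.
At 28.6 °C: 369 / (28.6 − 7.5) = 369 / 21.1 = 17.488 d.
Difference = |42.907 − 17.488| = 25.419 ≈ 25.4 days.

25.4 days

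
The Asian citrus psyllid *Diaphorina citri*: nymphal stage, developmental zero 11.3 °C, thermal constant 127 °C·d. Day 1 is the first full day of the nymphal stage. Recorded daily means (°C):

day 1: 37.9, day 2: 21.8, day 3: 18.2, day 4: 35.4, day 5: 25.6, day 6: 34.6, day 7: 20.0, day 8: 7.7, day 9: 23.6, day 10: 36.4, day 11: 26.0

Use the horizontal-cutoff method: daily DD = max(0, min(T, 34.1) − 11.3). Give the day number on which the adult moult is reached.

Daily DD above 11.3 °C (capped at 22.8): 22.8, 10.5, 6.9, 22.8, 14.3, 22.8, 8.7, 0.0, 12.3, 22.8, 14.7.
Cumulative: 22.8, 33.3, 40.2, 63.0, 77.3, 100.1, 108.8, 108.8, 121.1, 143.9, 158.6.
The total first reaches 127 DD on day 10.

day 10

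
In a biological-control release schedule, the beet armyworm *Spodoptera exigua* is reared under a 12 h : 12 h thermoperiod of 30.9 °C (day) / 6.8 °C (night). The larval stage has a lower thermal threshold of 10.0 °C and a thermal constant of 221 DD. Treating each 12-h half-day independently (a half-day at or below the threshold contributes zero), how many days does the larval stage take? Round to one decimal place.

Day half: max(0, 30.9 − 10.0) × 0.5 = 20.9 × 0.5 = 10.45 DD.
Night half: max(0, 6.8 − 10.0) × 0.5 = 0.0 × 0.5 = 0.00 DD.
Per 24 h: 10.45 DD/day.
Duration = 221 / 10.45 = 21.148 ≈ 21.1 days.

21.1 days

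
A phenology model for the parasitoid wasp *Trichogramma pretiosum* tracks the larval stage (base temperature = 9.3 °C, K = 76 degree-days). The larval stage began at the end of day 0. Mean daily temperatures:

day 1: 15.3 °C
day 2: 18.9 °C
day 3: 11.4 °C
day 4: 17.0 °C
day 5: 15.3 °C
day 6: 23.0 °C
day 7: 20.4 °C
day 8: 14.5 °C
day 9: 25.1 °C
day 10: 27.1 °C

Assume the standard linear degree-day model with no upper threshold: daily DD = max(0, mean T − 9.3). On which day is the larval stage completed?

day 9

Daily DD above 9.3 °C: 6.0, 9.6, 2.1, 7.7, 6.0, 13.7, 11.1, 5.2, 15.8, 17.8.
Cumulative: 6.0, 15.6, 17.7, 25.4, 31.4, 45.1, 56.2, 61.4, 77.2, 95.0.
The total first reaches 76 DD on day 9.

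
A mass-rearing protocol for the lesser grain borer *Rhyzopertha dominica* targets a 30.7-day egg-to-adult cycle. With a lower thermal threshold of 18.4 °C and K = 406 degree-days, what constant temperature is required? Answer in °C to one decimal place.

31.6 °C

Required daily accumulation = 406 / 30.7 = 13.225 DD/day.
T = T_base + 13.225 = 18.4 + 13.225 = 31.625 ≈ 31.6 °C.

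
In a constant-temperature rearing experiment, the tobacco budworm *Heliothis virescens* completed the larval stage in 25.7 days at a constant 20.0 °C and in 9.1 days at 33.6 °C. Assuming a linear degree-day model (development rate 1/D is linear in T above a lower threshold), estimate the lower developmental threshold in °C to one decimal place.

12.5 °C

Linear rate model ⇒ the product D·(T − T_b) is constant across temperatures.
25.7·(20.0 − T_b) = 9.1·(33.6 − T_b)
T_b = (25.7·20.0 − 9.1·33.6) / (25.7 − 9.1) = 208.24 / 16.6 = 12.545 °C ≈ 12.5 °C.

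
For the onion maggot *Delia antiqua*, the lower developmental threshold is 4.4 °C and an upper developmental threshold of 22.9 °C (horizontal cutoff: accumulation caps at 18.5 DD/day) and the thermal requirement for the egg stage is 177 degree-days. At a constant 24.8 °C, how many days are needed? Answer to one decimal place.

9.6 days

Temperature 24.8 °C exceeds the upper threshold, so daily accumulation caps at 22.9 − 4.4 = 18.5 DD/day.
Duration = 177 / 18.5 = 9.568 ≈ 9.6 days.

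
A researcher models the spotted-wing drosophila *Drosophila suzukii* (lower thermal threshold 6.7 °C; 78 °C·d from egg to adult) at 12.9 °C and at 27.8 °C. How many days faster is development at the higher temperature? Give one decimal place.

8.9 days

At 12.9 °C: 78 / (12.9 − 6.7) = 78 / 6.2 = 12.581 d.
At 27.8 °C: 78 / (27.8 − 6.7) = 78 / 21.1 = 3.697 d.
Difference = |12.581 − 3.697| = 8.884 ≈ 8.9 days.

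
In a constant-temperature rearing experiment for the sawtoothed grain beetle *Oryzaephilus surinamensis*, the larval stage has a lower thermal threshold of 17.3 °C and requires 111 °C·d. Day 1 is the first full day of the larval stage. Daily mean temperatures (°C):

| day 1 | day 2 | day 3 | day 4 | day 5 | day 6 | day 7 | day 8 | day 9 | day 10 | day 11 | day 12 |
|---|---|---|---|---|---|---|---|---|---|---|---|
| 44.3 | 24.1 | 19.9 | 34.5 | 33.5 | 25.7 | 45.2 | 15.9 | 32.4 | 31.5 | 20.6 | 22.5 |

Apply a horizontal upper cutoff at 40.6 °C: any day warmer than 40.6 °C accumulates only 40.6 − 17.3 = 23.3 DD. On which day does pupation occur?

Daily DD above 17.3 °C (capped at 23.3): 23.3, 6.8, 2.6, 17.2, 16.2, 8.4, 23.3, 0.0, 15.1, 14.2, 3.3, 5.2.
Cumulative: 23.3, 30.1, 32.7, 49.9, 66.1, 74.5, 97.8, 97.8, 112.9, 127.1, 130.4, 135.6.
The total first reaches 111 DD on day 9.

day 9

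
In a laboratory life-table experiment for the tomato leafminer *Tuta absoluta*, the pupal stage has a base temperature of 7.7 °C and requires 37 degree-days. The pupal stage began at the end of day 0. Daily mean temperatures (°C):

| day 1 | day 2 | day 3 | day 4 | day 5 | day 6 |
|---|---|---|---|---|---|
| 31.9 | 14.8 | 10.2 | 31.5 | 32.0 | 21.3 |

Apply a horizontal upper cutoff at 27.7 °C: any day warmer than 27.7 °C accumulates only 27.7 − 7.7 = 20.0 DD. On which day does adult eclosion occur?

Daily DD above 7.7 °C (capped at 20.0): 20.0, 7.1, 2.5, 20.0, 20.0, 13.6.
Cumulative: 20.0, 27.1, 29.6, 49.6, 69.6, 83.2.
The total first reaches 37 DD on day 4.

day 4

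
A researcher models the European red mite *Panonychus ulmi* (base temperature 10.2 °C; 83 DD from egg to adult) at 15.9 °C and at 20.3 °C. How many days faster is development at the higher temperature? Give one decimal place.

At 15.9 °C: 83 / (15.9 − 10.2) = 83 / 5.7 = 14.561 d.
At 20.3 °C: 83 / (20.3 − 10.2) = 83 / 10.1 = 8.218 d.
Difference = |14.561 − 8.218| = 6.344 ≈ 6.3 days.

6.3 days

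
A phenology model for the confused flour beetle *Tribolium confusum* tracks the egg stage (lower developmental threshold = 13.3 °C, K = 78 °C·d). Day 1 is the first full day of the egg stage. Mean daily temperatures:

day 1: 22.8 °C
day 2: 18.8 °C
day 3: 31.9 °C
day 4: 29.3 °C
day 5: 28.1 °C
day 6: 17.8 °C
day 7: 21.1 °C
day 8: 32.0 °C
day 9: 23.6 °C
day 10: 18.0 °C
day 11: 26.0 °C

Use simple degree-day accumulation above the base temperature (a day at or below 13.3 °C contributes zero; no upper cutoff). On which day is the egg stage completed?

day 8

Daily DD above 13.3 °C: 9.5, 5.5, 18.6, 16.0, 14.8, 4.5, 7.8, 18.7, 10.3, 4.7, 12.7.
Cumulative: 9.5, 15.0, 33.6, 49.6, 64.4, 68.9, 76.7, 95.4, 105.7, 110.4, 123.1.
The total first reaches 78 DD on day 8.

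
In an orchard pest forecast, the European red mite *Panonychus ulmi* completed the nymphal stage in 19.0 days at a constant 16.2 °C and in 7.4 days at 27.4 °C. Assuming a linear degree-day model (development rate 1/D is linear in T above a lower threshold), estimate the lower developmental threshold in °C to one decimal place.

Equal thermal constants: D₁(T₁ − T_b) = D₂(T₂ − T_b).
19.0·(16.2 − T_b) = 7.4·(27.4 − T_b)
T_b = (19.0·16.2 − 7.4·27.4) / (19.0 − 7.4) = 105.04 / 11.6 = 9.055 °C ≈ 9.1 °C.

9.1 °C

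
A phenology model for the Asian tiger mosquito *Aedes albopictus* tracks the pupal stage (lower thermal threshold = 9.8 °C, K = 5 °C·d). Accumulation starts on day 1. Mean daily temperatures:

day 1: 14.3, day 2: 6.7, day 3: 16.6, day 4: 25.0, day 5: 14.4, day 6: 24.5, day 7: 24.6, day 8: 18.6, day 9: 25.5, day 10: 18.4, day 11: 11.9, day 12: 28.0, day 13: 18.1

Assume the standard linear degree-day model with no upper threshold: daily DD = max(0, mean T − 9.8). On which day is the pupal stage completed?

Daily DD above 9.8 °C: 4.5, 0.0, 6.8, 15.2, 4.6, 14.7, 14.8, 8.8, 15.7, 8.6, 2.1, 18.2, 8.3.
Cumulative: 4.5, 4.5, 11.3, 26.5, 31.1, 45.8, 60.6, 69.4, 85.1, 93.7, 95.8, 114.0, 122.3.
The total first reaches 5 DD on day 3.

day 3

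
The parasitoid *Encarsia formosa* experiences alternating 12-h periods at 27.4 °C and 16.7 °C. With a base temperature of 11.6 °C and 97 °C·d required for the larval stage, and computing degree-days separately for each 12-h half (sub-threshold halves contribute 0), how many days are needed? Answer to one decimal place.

9.3 days

Day half: max(0, 27.4 − 11.6) × 0.5 = 15.8 × 0.5 = 7.90 DD.
Night half: max(0, 16.7 − 11.6) × 0.5 = 5.1 × 0.5 = 2.55 DD.
Per 24 h: 10.45 DD/day.
Duration = 97 / 10.45 = 9.282 ≈ 9.3 days.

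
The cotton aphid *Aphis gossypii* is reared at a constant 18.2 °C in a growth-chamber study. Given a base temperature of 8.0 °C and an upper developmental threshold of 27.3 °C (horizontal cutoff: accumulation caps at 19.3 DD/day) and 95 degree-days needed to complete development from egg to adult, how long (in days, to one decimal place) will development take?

Daily accumulation = 18.2 − 8.0 = 10.2 DD/day.
Duration = 95 / 10.2 = 9.314 ≈ 9.3 days.

9.3 days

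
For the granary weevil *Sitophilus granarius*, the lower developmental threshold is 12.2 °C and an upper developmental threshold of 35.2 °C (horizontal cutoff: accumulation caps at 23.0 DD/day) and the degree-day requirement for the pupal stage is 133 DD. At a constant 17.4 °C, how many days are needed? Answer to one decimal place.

25.6 days

Daily accumulation = 17.4 − 12.2 = 5.2 DD/day.
Duration = 133 / 5.2 = 25.577 ≈ 25.6 days.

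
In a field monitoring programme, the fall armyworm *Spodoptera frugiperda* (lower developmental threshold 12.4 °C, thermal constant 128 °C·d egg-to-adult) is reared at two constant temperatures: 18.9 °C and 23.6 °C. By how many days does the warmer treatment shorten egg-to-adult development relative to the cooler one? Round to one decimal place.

At 18.9 °C: 128 / (18.9 − 12.4) = 128 / 6.5 = 19.692 d.
At 23.6 °C: 128 / (23.6 − 12.4) = 128 / 11.2 = 11.429 d.
Difference = |19.692 − 11.429| = 8.264 ≈ 8.3 days.

8.3 days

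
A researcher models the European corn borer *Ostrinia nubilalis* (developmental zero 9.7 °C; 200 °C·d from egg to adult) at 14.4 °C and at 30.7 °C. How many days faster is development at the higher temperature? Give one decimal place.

At 14.4 °C: 200 / (14.4 − 9.7) = 200 / 4.7 = 42.553 d.
At 30.7 °C: 200 / (30.7 − 9.7) = 200 / 21.0 = 9.524 d.
Difference = |42.553 − 9.524| = 33.029 ≈ 33.0 days.

33.0 days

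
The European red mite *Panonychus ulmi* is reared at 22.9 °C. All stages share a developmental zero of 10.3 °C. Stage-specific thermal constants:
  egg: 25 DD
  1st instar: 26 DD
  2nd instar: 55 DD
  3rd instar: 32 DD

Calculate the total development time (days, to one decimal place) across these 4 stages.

Daily accumulation at 22.9 °C = 22.9 − 10.3 = 12.6 DD/day.
Total K = 25 + 26 + 55 + 32 = 138 DD.
Total duration = 138 / 12.6 = 10.952 ≈ 11.0 days.

11.0 days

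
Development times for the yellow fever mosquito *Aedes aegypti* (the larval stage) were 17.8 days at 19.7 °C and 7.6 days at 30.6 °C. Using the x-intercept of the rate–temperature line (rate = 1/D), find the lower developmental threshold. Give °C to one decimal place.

Equal thermal constants: D₁(T₁ − T_b) = D₂(T₂ − T_b).
17.8·(19.7 − T_b) = 7.6·(30.6 − T_b)
T_b = (17.8·19.7 − 7.6·30.6) / (17.8 − 7.6) = 118.10 / 10.2 = 11.578 °C ≈ 11.6 °C.

11.6 °C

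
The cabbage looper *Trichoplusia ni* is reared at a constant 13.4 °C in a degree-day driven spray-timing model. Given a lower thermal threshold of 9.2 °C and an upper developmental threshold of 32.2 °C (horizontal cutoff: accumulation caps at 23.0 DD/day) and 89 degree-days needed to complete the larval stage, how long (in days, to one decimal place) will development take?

Daily accumulation = 13.4 − 9.2 = 4.2 DD/day.
Duration = 89 / 4.2 = 21.190 ≈ 21.2 days.

21.2 days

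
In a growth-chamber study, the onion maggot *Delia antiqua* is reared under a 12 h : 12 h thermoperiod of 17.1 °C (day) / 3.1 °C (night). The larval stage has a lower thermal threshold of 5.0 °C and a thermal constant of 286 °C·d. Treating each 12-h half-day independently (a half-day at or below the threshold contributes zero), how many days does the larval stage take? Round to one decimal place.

47.3 days

Day half: max(0, 17.1 − 5.0) × 0.5 = 12.1 × 0.5 = 6.05 DD.
Night half: max(0, 3.1 − 5.0) × 0.5 = 0.0 × 0.5 = 0.00 DD.
Per 24 h: 6.05 DD/day.
Duration = 286 / 6.05 = 47.273 ≈ 47.3 days.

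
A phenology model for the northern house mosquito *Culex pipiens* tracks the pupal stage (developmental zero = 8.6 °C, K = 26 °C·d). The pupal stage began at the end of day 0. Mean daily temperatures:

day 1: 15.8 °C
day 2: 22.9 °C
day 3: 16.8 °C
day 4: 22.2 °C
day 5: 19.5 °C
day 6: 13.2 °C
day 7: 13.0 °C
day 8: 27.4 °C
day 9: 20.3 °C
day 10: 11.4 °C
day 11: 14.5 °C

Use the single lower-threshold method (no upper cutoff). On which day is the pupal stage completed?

day 3

Daily DD above 8.6 °C: 7.2, 14.3, 8.2, 13.6, 10.9, 4.6, 4.4, 18.8, 11.7, 2.8, 5.9.
Cumulative: 7.2, 21.5, 29.7, 43.3, 54.2, 58.8, 63.2, 82.0, 93.7, 96.5, 102.4.
The total first reaches 26 DD on day 3.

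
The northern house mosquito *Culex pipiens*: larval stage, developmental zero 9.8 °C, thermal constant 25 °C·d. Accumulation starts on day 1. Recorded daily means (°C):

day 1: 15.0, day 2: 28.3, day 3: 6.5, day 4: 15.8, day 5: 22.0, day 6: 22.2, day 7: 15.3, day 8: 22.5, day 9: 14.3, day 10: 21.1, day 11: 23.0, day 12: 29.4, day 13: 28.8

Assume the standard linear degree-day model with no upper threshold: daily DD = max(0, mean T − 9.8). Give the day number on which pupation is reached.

Daily DD above 9.8 °C: 5.2, 18.5, 0.0, 6.0, 12.2, 12.4, 5.5, 12.7, 4.5, 11.3, 13.2, 19.6, 19.0.
Cumulative: 5.2, 23.7, 23.7, 29.7, 41.9, 54.3, 59.8, 72.5, 77.0, 88.3, 101.5, 121.1, 140.1.
The total first reaches 25 DD on day 4.

day 4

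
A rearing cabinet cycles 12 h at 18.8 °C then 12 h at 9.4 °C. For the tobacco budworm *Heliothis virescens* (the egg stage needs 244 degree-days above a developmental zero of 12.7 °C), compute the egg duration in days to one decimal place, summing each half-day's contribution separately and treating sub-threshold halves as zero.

Day half: max(0, 18.8 − 12.7) × 0.5 = 6.1 × 0.5 = 3.05 DD.
Night half: max(0, 9.4 − 12.7) × 0.5 = 0.0 × 0.5 = 0.00 DD.
Per 24 h: 3.05 DD/day.
Duration = 244 / 3.05 = 80.000 ≈ 80.0 days.

80.0 days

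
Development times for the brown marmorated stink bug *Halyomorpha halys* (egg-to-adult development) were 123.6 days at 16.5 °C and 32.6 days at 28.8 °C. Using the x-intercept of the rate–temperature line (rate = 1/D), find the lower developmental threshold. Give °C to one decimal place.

Linear rate model ⇒ the product D·(T − T_b) is constant across temperatures.
123.6·(16.5 − T_b) = 32.6·(28.8 − T_b)
T_b = (123.6·16.5 − 32.6·28.8) / (123.6 − 32.6) = 1100.52 / 91.0 = 12.094 °C ≈ 12.1 °C.

12.1 °C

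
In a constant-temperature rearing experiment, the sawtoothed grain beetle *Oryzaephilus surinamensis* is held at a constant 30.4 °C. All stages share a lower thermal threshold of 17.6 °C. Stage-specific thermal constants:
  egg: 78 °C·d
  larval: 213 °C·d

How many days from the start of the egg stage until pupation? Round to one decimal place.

Daily accumulation at 30.4 °C = 30.4 − 17.6 = 12.8 DD/day.
Total K = 78 + 213 = 291 DD.
Total duration = 291 / 12.8 = 22.734 ≈ 22.7 days.

22.7 days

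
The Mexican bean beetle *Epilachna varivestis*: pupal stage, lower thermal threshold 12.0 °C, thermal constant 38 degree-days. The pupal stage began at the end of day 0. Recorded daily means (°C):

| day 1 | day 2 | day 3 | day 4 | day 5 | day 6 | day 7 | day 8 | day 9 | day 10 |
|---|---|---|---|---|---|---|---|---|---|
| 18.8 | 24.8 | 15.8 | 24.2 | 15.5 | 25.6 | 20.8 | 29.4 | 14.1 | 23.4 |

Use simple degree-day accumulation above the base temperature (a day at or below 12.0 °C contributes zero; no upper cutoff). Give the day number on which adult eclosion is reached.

Daily DD above 12.0 °C: 6.8, 12.8, 3.8, 12.2, 3.5, 13.6, 8.8, 17.4, 2.1, 11.4.
Cumulative: 6.8, 19.6, 23.4, 35.6, 39.1, 52.7, 61.5, 78.9, 81.0, 92.4.
The total first reaches 38 DD on day 5.

day 5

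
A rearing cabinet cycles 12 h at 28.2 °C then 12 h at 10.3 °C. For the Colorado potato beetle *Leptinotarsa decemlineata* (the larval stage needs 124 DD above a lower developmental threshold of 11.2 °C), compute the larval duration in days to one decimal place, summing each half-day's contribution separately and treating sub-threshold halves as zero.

Day half: max(0, 28.2 − 11.2) × 0.5 = 17.0 × 0.5 = 8.50 DD.
Night half: max(0, 10.3 − 11.2) × 0.5 = 0.0 × 0.5 = 0.00 DD.
Per 24 h: 8.50 DD/day.
Duration = 124 / 8.50 = 14.588 ≈ 14.6 days.

14.6 days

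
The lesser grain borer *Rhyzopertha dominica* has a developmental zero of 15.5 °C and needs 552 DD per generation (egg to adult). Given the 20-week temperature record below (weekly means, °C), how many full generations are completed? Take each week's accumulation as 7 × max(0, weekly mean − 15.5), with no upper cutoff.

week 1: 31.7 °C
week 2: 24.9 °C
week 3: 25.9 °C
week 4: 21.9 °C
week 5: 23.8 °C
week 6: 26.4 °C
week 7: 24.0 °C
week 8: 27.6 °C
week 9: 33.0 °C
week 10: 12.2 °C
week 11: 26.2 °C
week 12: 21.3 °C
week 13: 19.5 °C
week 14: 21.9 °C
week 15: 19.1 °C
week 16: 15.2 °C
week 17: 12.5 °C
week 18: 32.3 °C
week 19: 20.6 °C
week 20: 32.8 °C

2 generations

Weekly DD (7 × max(0, T̄ − 15.5)): 113.4, 65.8, 72.8, 44.8, 58.1, 76.3, 59.5, 84.7, 122.5, 0.0, 74.9, 40.6, 28.0, 44.8, 25.2, 0.0, 0.0, 117.6, 35.7, 121.1.
Season total = 1185.8 DD.
Complete generations = ⌊1185.8 / 552⌋ = 2.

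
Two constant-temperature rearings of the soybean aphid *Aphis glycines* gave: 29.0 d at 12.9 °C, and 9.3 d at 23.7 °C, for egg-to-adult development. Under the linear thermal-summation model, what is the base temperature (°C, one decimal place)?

Under the model K = D·(T − T_b), so D₁·(T₁ − T_b) = D₂·(T₂ − T_b).
29.0·(12.9 − T_b) = 9.3·(23.7 − T_b)
T_b = (29.0·12.9 − 9.3·23.7) / (29.0 − 9.3) = 153.69 / 19.7 = 7.802 °C ≈ 7.8 °C.

7.8 °C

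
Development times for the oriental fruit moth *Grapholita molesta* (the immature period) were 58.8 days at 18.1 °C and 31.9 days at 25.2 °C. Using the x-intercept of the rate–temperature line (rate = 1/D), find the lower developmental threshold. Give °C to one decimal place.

9.7 °C

Linear rate model ⇒ the product D·(T − T_b) is constant across temperatures.
58.8·(18.1 − T_b) = 31.9·(25.2 − T_b)
T_b = (58.8·18.1 − 31.9·25.2) / (58.8 − 31.9) = 260.40 / 26.9 = 9.680 °C ≈ 9.7 °C.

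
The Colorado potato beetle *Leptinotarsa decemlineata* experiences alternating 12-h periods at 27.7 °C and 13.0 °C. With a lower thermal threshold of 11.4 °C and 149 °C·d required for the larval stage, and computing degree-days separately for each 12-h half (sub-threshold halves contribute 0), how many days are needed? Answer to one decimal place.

16.6 days

Day half: max(0, 27.7 − 11.4) × 0.5 = 16.3 × 0.5 = 8.15 DD.
Night half: max(0, 13.0 − 11.4) × 0.5 = 1.6 × 0.5 = 0.80 DD.
Per 24 h: 8.95 DD/day.
Duration = 149 / 8.95 = 16.648 ≈ 16.6 days.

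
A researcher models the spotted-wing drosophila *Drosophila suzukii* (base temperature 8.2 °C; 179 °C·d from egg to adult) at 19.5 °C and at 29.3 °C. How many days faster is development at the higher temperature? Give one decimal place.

At 19.5 °C: 179 / (19.5 − 8.2) = 179 / 11.3 = 15.841 d.
At 29.3 °C: 179 / (29.3 − 8.2) = 179 / 21.1 = 8.483 d.
Difference = |15.841 − 8.483| = 7.357 ≈ 7.4 days.

7.4 days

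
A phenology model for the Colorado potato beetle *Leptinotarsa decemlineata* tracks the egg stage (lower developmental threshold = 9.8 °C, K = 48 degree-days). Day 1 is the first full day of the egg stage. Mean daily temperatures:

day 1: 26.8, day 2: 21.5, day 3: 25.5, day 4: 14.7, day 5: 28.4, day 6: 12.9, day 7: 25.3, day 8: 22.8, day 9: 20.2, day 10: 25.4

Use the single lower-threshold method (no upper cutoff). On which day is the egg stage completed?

day 4

Daily DD above 9.8 °C: 17.0, 11.7, 15.7, 4.9, 18.6, 3.1, 15.5, 13.0, 10.4, 15.6.
Cumulative: 17.0, 28.7, 44.4, 49.3, 67.9, 71.0, 86.5, 99.5, 109.9, 125.5.
The total first reaches 48 DD on day 4.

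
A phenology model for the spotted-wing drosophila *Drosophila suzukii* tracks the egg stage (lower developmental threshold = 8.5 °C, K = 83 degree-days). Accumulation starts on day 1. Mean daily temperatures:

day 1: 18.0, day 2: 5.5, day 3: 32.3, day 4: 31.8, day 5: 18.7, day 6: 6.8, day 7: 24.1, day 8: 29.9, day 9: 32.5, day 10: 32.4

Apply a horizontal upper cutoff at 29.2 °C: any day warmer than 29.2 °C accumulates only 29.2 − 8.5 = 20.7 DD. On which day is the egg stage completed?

Daily DD above 8.5 °C (capped at 20.7): 9.5, 0.0, 20.7, 20.7, 10.2, 0.0, 15.6, 20.7, 20.7, 20.7.
Cumulative: 9.5, 9.5, 30.2, 50.9, 61.1, 61.1, 76.7, 97.4, 118.1, 138.8.
The total first reaches 83 DD on day 8.

day 8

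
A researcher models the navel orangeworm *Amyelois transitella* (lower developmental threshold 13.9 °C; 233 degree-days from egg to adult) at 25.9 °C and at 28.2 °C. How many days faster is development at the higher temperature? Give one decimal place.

3.1 days

At 25.9 °C: 233 / (25.9 − 13.9) = 233 / 12.0 = 19.417 d.
At 28.2 °C: 233 / (28.2 − 13.9) = 233 / 14.3 = 16.294 d.
Difference = |19.417 − 16.294| = 3.123 ≈ 3.1 days.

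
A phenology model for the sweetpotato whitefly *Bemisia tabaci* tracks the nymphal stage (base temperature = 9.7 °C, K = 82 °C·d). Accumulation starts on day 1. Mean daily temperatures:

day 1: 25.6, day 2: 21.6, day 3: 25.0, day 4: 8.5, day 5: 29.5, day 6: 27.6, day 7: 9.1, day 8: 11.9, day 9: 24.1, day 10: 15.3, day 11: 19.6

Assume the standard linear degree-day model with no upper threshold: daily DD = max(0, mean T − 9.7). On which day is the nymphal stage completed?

day 8

Daily DD above 9.7 °C: 15.9, 11.9, 15.3, 0.0, 19.8, 17.9, 0.0, 2.2, 14.4, 5.6, 9.9.
Cumulative: 15.9, 27.8, 43.1, 43.1, 62.9, 80.8, 80.8, 83.0, 97.4, 103.0, 112.9.
The total first reaches 82 DD on day 8.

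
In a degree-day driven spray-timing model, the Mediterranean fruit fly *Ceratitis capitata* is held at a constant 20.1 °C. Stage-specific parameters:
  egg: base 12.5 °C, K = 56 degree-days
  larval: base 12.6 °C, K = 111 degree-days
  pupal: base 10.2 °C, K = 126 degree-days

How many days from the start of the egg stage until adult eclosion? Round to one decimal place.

egg: 56 / (20.1 − 12.5) = 56 / 7.6 = 7.368 d.
larval: 111 / (20.1 − 12.6) = 111 / 7.5 = 14.800 d.
pupal: 126 / (20.1 − 10.2) = 126 / 9.9 = 12.727 d.
Sum = 34.896 ≈ 34.9 days.

34.9 days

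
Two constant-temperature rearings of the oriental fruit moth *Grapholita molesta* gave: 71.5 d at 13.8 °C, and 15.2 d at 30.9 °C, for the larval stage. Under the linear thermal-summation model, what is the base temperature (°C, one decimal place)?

Linear rate model ⇒ the product D·(T − T_b) is constant across temperatures.
71.5·(13.8 − T_b) = 15.2·(30.9 − T_b)
T_b = (71.5·13.8 − 15.2·30.9) / (71.5 − 15.2) = 517.02 / 56.3 = 9.183 °C ≈ 9.2 °C.

9.2 °C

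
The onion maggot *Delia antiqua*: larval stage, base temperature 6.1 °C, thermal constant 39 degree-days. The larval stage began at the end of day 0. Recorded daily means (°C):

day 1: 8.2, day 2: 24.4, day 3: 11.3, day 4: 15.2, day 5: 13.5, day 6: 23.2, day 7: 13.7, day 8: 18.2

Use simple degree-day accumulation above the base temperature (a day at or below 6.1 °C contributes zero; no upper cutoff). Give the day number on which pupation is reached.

Daily DD above 6.1 °C: 2.1, 18.3, 5.2, 9.1, 7.4, 17.1, 7.6, 12.1.
Cumulative: 2.1, 20.4, 25.6, 34.7, 42.1, 59.2, 66.8, 78.9.
The total first reaches 39 DD on day 5.

day 5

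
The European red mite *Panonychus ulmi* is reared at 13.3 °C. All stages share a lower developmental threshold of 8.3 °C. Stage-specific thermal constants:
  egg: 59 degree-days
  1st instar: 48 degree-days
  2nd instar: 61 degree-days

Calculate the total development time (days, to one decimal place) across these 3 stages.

33.6 days

Daily accumulation at 13.3 °C = 13.3 − 8.3 = 5.0 DD/day.
Total K = 59 + 48 + 61 = 168 DD.
Total duration = 168 / 5.0 = 33.600 ≈ 33.6 days.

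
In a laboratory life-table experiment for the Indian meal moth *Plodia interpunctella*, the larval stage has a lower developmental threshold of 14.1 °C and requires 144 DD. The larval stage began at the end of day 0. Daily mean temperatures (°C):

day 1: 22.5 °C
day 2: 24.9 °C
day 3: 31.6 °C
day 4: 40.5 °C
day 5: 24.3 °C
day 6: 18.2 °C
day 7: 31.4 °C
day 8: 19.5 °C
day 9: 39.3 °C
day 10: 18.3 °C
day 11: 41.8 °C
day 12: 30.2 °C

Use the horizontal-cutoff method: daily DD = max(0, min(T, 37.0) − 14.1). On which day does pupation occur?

day 11

Daily DD above 14.1 °C (capped at 22.9): 8.4, 10.8, 17.5, 22.9, 10.2, 4.1, 17.3, 5.4, 22.9, 4.2, 22.9, 16.1.
Cumulative: 8.4, 19.2, 36.7, 59.6, 69.8, 73.9, 91.2, 96.6, 119.5, 123.7, 146.6, 162.7.
The total first reaches 144 DD on day 11.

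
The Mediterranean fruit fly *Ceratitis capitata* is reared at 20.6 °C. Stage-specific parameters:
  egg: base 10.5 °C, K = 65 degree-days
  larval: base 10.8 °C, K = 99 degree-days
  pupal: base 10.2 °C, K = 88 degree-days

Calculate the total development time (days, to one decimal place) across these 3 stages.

25.0 days

egg: 65 / (20.6 − 10.5) = 65 / 10.1 = 6.436 d.
larval: 99 / (20.6 − 10.8) = 99 / 9.8 = 10.102 d.
pupal: 88 / (20.6 − 10.2) = 88 / 10.4 = 8.462 d.
Sum = 24.999 ≈ 25.0 days.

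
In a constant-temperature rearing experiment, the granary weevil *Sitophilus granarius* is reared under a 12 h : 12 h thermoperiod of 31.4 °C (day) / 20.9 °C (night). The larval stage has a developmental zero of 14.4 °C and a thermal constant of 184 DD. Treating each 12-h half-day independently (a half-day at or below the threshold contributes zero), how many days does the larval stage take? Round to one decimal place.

Day half: max(0, 31.4 − 14.4) × 0.5 = 17.0 × 0.5 = 8.50 DD.
Night half: max(0, 20.9 − 14.4) × 0.5 = 6.5 × 0.5 = 3.25 DD.
Per 24 h: 11.75 DD/day.
Duration = 184 / 11.75 = 15.660 ≈ 15.7 days.

15.7 days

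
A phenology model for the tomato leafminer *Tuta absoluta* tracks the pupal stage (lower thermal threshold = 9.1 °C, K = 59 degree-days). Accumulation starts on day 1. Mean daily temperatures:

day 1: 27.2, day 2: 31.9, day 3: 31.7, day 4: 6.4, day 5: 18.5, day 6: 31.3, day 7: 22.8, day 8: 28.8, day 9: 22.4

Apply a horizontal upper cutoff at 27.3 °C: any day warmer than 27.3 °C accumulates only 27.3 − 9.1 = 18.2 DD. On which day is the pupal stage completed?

Daily DD above 9.1 °C (capped at 18.2): 18.1, 18.2, 18.2, 0.0, 9.4, 18.2, 13.7, 18.2, 13.3.
Cumulative: 18.1, 36.3, 54.5, 54.5, 63.9, 82.1, 95.8, 114.0, 127.3.
The total first reaches 59 DD on day 5.

day 5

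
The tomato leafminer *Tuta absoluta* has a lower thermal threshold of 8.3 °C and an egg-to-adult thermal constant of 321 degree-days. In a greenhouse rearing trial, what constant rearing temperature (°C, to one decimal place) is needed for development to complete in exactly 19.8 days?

24.5 °C

Required daily accumulation = 321 / 19.8 = 16.212 DD/day.
T = T_base + 16.212 = 8.3 + 16.212 = 24.512 ≈ 24.5 °C.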